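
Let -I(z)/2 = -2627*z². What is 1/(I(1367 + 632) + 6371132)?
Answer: 1/21001360386 ≈ 4.7616e-11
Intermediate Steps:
I(z) = 5254*z² (I(z) = -(-5254)*z² = 5254*z²)
1/(I(1367 + 632) + 6371132) = 1/(5254*(1367 + 632)² + 6371132) = 1/(5254*1999² + 6371132) = 1/(5254*3996001 + 6371132) = 1/(20994989254 + 6371132) = 1/21001360386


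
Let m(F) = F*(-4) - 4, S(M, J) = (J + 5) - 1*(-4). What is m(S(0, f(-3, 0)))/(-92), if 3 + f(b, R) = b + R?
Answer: 4/23 ≈ 0.17391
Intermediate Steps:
f(b, R) = -3 + R + b (f(b, R) = -3 + (b + R) = -3 + (R + b) = -3 + R + b)
S(M, J) = 9 + J (S(M, J) = (5 + J) + 4 = 9 + J)
m(F) = -4 - 4*F (m(F) = -4*F - 4 = -4 - 4*F)
m(S(0, f(-3, 0)))/(-92) = (-4 - 4*(9 + (-3 + 0 - 3)))/(-92) = (-4 - 4*(9 - 6))*(-1/92) = (-4 - 4*3)*(-1/92) = (-4 - 12)*(-1/92) = -16*(-1/92) = 4/23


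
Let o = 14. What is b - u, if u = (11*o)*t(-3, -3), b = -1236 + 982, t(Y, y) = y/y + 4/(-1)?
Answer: 208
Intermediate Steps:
t(Y, y) = -3 (t(Y, y) = 1 + 4*(-1) = 1 - 4 = -3)
b = -254
u = -462 (u = (11*14)*(-3) = 154*(-3) = -462)
b - u = -254 - 1*(-462) = -254 + 462 = 208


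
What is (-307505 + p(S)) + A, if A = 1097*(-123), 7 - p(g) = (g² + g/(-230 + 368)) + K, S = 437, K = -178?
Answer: -3799339/6 ≈ -6.3322e+5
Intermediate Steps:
p(g) = 185 - g² - g/138 (p(g) = 7 - ((g² + g/(-230 + 368)) - 178) = 7 - ((g² + g/138) - 178) = 7 - (-178 + g² + g/138) = 7 + (178 - g² - g/138) = 185 - g² - g/138)
A = -134931
(-307505 + p(S)) + A = (-307505 + (185 - 1*437² - 1/138*437)) - 134931 = (-307505 + (185 - 1*190969 - 19/6)) - 134931 = (-307505 + (185 - 190969 - 19/6)) - 134931 = (-307505 - 1144723/6) - 134931 = -2989753/6 - 134931 = -3799339/6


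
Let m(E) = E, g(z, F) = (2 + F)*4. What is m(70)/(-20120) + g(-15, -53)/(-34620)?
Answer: 14009/5804620 ≈ 0.0024134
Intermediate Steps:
g(z, F) = 8 + 4*F
m(70)/(-20120) + g(-15, -53)/(-34620) = 70/(-20120) + (8 + 4*(-53))/(-34620) = 70*(-1/20120) + (8 - 212)*(-1/34620) = -7/2012 - 204*(-1/34620) = -7/2012 + 17/2885 = 14009/5804620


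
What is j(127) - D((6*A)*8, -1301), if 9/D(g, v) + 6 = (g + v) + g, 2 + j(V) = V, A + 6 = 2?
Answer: 211384/1691 ≈ 125.01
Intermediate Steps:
A = -4 (A = -6 + 2 = -4)
j(V) = -2 + V
D(g, v) = 9/(-6 + v + 2*g) (D(g, v) = 9/(-6 + ((g + v) + g)) = 9/(-6 + (v + 2*g)) = 9/(-6 + v + 2*g))
j(127) - D((6*A)*8, -1301) = (-2 + 127) - 9/(-6 - 1301 + 2*((6*(-4))*8)) = 125 - 9/(-6 - 1301 + 2*(-24*8)) = 125 - 9/(-6 - 1301 + 2*(-192)) = 125 - 9/(-6 - 1301 - 384) = 125 - 9/(-1691) = 125 - 9*(-1)/1691 = 125 - 1*(-9/1691) = 125 + 9/1691 = 211384/1691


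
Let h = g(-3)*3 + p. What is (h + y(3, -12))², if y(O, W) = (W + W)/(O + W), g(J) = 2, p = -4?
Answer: 196/9 ≈ 21.778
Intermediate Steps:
y(O, W) = 2*W/(O + W) (y(O, W) = (2*W)/(O + W) = 2*W/(O + W))
h = 2 (h = 2*3 - 4 = 6 - 4 = 2)
(h + y(3, -12))² = (2 + 2*(-12)/(3 - 12))² = (2 + 2*(-12)/(-9))² = (2 + 2*(-12)*(-⅑))² = (2 + 8/3)² = (14/3)² = 196/9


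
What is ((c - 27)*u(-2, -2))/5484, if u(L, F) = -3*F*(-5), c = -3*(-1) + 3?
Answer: 105/914 ≈ 0.11488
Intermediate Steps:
c = 6 (c = 3 + 3 = 6)
u(L, F) = 15*F
((c - 27)*u(-2, -2))/5484 = ((6 - 27)*(15*(-2)))/5484 = -21*(-30)*(1/5484) = 630*(1/5484) = 105/914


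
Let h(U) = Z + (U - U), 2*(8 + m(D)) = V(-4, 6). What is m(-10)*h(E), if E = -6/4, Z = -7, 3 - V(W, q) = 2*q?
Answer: 175/2 ≈ 87.500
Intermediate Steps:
V(W, q) = 3 - 2*q
m(D) = -25/2 (m(D) = -8 + (3 - 2*6)/2 = -8 + (3 - 12)/2 = -8 + (½)*(-9) = -8 - 9/2 = -25/2)
E = -3/2 (E = -6*¼ = -3/2 ≈ -1.5000)
h(U) = -7 (h(U) = -7 + (U - U) = -7 + 0 = -7)
m(-10)*h(E) = -25/2*(-7) = 175/2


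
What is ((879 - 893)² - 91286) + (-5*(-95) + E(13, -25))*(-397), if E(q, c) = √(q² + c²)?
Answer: -279665 - 397*√794 ≈ -2.9085e+5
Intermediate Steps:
E(q, c) = √(c² + q²)
((879 - 893)² - 91286) + (-5*(-95) + E(13, -25))*(-397) = ((879 - 893)² - 91286) + (-5*(-95) + √((-25)² + 13²))*(-397) = ((-14)² - 91286) + (475 + √(625 + 169))*(-397) = (196 - 91286) + (475 + √794)*(-397) = -91090 + (-188575 - 397*√794) = -279665 - 397*√794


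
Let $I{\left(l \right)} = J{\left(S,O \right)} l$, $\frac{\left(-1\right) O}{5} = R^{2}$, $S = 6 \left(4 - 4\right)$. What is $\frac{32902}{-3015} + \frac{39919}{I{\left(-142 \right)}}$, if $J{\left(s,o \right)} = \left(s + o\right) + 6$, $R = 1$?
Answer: $- \frac{125027869}{428130} \approx -292.03$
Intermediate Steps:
$S = 0$ ($S = 6 \cdot 0 = 0$)
$O = -5$ ($O = - 5 \cdot 1^{2} = \left(-5\right) 1 = -5$)
$J{\left(s,o \right)} = 6 + o + s$ ($J{\left(s,o \right)} = \left(o + s\right) + 6 = 6 + o + s$)
$I{\left(l \right)} = l$ ($I{\left(l \right)} = \left(6 - 5 + 0\right) l = 1 l = l$)
$\frac{32902}{-3015} + \frac{39919}{I{\left(-142 \right)}} = \frac{32902}{-3015} + \frac{39919}{-142} = 32902 \left(- \frac{1}{3015}\right) + 39919 \left(- \frac{1}{142}\right) = - \frac{32902}{3015} - \frac{39919}{142} = - \frac{125027869}{428130}$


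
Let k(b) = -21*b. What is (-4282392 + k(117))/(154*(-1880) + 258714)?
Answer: 4284849/30806 ≈ 139.09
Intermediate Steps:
(-4282392 + k(117))/(154*(-1880) + 258714) = (-4282392 - 21*117)/(154*(-1880) + 258714) = (-4282392 - 2457)/(-289520 + 258714) = -4284849/(-30806) = -4284849*(-1/30806) = 4284849/30806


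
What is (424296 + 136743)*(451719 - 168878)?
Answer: 158684831799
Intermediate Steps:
(424296 + 136743)*(451719 - 168878) = 561039*282841 = 158684831799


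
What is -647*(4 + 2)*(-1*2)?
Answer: 7764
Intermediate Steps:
-647*(4 + 2)*(-1*2) = -3882*(-2) = -647*(-12) = 7764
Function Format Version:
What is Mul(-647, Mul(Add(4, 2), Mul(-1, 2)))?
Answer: 7764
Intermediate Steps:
Mul(-647, Mul(Add(4, 2), Mul(-1, 2))) = Mul(-647, Mul(6, -2)) = Mul(-647, -12) = 7764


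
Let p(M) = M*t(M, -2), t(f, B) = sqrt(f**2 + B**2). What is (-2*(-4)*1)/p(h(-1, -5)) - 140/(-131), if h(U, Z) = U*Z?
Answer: 140/131 + 8*sqrt(29)/145 ≈ 1.3658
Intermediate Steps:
t(f, B) = sqrt(B**2 + f**2)
p(M) = M*sqrt(4 + M**2) (p(M) = M*sqrt((-2)**2 + M**2) = M*sqrt(4 + M**2))
(-2*(-4)*1)/p(h(-1, -5)) - 140/(-131) = (-2*(-4)*1)/(((-1*(-5))*sqrt(4 + (-1*(-5))**2))) - 140/(-131) = (8*1)/((5*sqrt(4 + 5**2))) - 140*(-1/131) = 8/((5*sqrt(4 + 25))) + 140/131 = 8/((5*sqrt(29))) + 140/131 = 8*(sqrt(29)/145) + 140/131 = 8*sqrt(29)/145 + 140/131 = 140/131 + 8*sqrt(29)/145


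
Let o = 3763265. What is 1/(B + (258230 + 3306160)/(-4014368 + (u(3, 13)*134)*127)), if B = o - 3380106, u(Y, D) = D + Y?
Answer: 124736/47793602211 ≈ 2.6099e-6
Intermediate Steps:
B = 383159 (B = 3763265 - 3380106 = 383159)
1/(B + (258230 + 3306160)/(-4014368 + (u(3, 13)*134)*127)) = 1/(383159 + (258230 + 3306160)/(-4014368 + ((13 + 3)*134)*127)) = 1/(383159 + 3564390/(-4014368 + (16*134)*127)) = 1/(383159 + 3564390/(-4014368 + 2144*127)) = 1/(383159 + 3564390/(-4014368 + 272288)) = 1/(383159 + 3564390/(-3742080)) = 1/(383159 + 3564390*(-1/3742080)) = 1/(383159 - 118813/124736) = 1/(47793602211/124736) = 124736/47793602211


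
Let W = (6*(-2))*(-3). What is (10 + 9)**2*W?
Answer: 12996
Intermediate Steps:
W = 36 (W = -12*(-3) = 36)
(10 + 9)**2*W = (10 + 9)**2*36 = 19**2*36 = 361*36 = 12996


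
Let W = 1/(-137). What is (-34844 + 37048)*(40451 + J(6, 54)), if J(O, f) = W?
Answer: 12214096344/137 ≈ 8.9154e+7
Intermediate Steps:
W = -1/137 ≈ -0.0072993
J(O, f) = -1/137
(-34844 + 37048)*(40451 + J(6, 54)) = (-34844 + 37048)*(40451 - 1/137) = 2204*(5541786/137) = 12214096344/137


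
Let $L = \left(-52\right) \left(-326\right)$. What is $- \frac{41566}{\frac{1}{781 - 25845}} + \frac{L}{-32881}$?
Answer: $\frac{34255761958392}{32881} \approx 1.0418 \cdot 10^{9}$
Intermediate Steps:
$L = 16952$
$- \frac{41566}{\frac{1}{781 - 25845}} + \frac{L}{-32881} = - \frac{41566}{\frac{1}{781 - 25845}} + \frac{16952}{-32881} = - \frac{41566}{\frac{1}{-25064}} + 16952 \left(- \frac{1}{32881}\right) = - \frac{41566}{- \frac{1}{25064}} - \frac{16952}{32881} = \left(-41566\right) \left(-25064\right) - \frac{16952}{32881} = 1041810224 - \frac{16952}{32881} = \frac{34255761958392}{32881}$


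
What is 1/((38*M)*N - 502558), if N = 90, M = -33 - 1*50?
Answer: -1/786418 ≈ -1.2716e-6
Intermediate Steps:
M = -83 (M = -33 - 50 = -83)
1/((38*M)*N - 502558) = 1/((38*(-83))*90 - 502558) = 1/(-3154*90 - 502558) = 1/(-283860 - 502558) = 1/(-786418) = -1/786418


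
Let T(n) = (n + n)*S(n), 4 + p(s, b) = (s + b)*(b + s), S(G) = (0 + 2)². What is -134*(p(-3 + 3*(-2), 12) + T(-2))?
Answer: 1474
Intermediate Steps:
S(G) = 4 (S(G) = 2² = 4)
p(s, b) = -4 + (b + s)² (p(s, b) = -4 + (s + b)*(b + s) = -4 + (b + s)*(b + s) = -4 + (b + s)²)
T(n) = 8*n (T(n) = (n + n)*4 = (2*n)*4 = 8*n)
-134*(p(-3 + 3*(-2), 12) + T(-2)) = -134*((-4 + (12 + (-3 + 3*(-2)))²) + 8*(-2)) = -134*((-4 + (12 + (-3 - 6))²) - 16) = -134*((-4 + (12 - 9)²) - 16) = -134*((-4 + 3²) - 16) = -134*((-4 + 9) - 16) = -134*(5 - 16) = -134*(-11) = 1474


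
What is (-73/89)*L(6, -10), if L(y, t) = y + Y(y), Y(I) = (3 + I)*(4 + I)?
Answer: -7008/89 ≈ -78.742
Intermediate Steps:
L(y, t) = 12 + y² + 8*y (L(y, t) = y + (12 + y² + 7*y) = 12 + y² + 8*y)
(-73/89)*L(6, -10) = (-73/89)*(12 + 6² + 8*6) = (-73*1/89)*(12 + 36 + 48) = -73/89*96 = -7008/89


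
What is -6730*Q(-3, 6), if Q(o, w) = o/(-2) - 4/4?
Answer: -3365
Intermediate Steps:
Q(o, w) = -1 - o/2 (Q(o, w) = o*(-½) - 4*¼ = -o/2 - 1 = -1 - o/2)
-6730*Q(-3, 6) = -6730*(-1 - ½*(-3)) = -6730*(-1 + 3/2) = -6730*½ = -3365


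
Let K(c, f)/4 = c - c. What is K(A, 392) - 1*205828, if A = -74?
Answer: -205828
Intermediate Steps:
K(c, f) = 0 (K(c, f) = 4*(c - c) = 4*0 = 0)
K(A, 392) - 1*205828 = 0 - 1*205828 = 0 - 205828 = -205828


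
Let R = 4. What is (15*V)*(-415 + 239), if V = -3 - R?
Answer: 18480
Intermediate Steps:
V = -7 (V = -3 - 1*4 = -3 - 4 = -7)
(15*V)*(-415 + 239) = (15*(-7))*(-415 + 239) = -105*(-176) = 18480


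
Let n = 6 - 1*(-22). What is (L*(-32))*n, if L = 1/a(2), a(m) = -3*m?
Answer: 448/3 ≈ 149.33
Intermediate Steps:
L = -1/6 (L = 1/(-3*2) = 1/(-6) = -1/6 ≈ -0.16667)
n = 28 (n = 6 + 22 = 28)
(L*(-32))*n = -1/6*(-32)*28 = (16/3)*28 = 448/3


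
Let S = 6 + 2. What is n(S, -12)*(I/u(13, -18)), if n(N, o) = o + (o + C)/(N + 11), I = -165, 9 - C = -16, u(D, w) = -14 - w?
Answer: 35475/76 ≈ 466.78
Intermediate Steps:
C = 25 (C = 9 - 1*(-16) = 9 + 16 = 25)
S = 8
n(N, o) = o + (25 + o)/(11 + N) (n(N, o) = o + (o + 25)/(N + 11) = o + (25 + o)/(11 + N))
n(S, -12)*(I/u(13, -18)) = ((25 + 12*(-12) + 8*(-12))/(11 + 8))*(-165/(-14 - 1*(-18))) = ((25 - 144 - 96)/19)*(-165/(-14 + 18)) = ((1/19)*(-215))*(-165/4) = -(-35475)/(19*4) = -215/19*(-165/4) = 35475/76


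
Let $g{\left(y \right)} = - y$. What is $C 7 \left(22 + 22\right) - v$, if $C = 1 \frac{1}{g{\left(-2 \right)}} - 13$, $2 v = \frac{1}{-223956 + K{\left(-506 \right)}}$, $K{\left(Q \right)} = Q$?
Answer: $- \frac{1728357399}{448924} \approx -3850.0$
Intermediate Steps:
$v = - \frac{1}{448924}$ ($v = \frac{1}{2 \left(-223956 - 506\right)} = \frac{1}{2 \left(-224462\right)} = \frac{1}{2} \left(- \frac{1}{224462}\right) = - \frac{1}{448924} \approx -2.2275 \cdot 10^{-6}$)
$C = - \frac{25}{2}$ ($C = 1 \frac{1}{\left(-1\right) \left(-2\right)} - 13 = 1 \cdot \frac{1}{2} - 13 = \frac{1}{2} - 13 = - \frac{25}{2} \approx -12.5$)
$C 7 \left(22 + 22\right) - v = \left(- \frac{25}{2}\right) 7 \left(22 + 22\right) - - \frac{1}{448924} = \left(- \frac{175}{2}\right) 44 + \frac{1}{448924} = -3850 + \frac{1}{448924} = - \frac{1728357399}{448924}$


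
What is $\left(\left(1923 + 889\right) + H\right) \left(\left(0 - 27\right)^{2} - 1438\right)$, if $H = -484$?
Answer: $-1650552$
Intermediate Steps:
$\left(\left(1923 + 889\right) + H\right) \left(\left(0 - 27\right)^{2} - 1438\right) = \left(\left(1923 + 889\right) - 484\right) \left(\left(0 - 27\right)^{2} - 1438\right) = \left(2812 - 484\right) \left(\left(-27\right)^{2} - 1438\right) = 2328 \left(729 - 1438\right) = 2328 \left(-709\right) = -1650552$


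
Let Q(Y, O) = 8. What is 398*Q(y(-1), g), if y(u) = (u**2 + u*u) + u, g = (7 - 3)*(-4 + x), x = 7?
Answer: 3184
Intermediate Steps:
g = 12 (g = (7 - 3)*(-4 + 7) = 4*3 = 12)
y(u) = u + 2*u**2 (y(u) = (u**2 + u**2) + u = 2*u**2 + u = u + 2*u**2)
398*Q(y(-1), g) = 398*8 = 3184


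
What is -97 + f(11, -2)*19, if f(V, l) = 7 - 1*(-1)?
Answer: 55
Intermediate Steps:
f(V, l) = 8 (f(V, l) = 7 + 1 = 8)
-97 + f(11, -2)*19 = -97 + 8*19 = -97 + 152 = 55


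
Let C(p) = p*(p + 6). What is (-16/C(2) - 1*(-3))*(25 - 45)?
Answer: -40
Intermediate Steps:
C(p) = p*(6 + p)
(-16/C(2) - 1*(-3))*(25 - 45) = (-16*1/(2*(6 + 2)) - 1*(-3))*(25 - 45) = (-16/(2*8) + 3)*(-20) = (-16/16 + 3)*(-20) = (-16*1/16 + 3)*(-20) = (-1 + 3)*(-20) = 2*(-20) = -40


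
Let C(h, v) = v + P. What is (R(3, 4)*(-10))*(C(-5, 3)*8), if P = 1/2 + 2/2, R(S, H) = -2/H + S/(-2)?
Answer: 720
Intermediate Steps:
R(S, H) = -2/H - S/2 (R(S, H) = -2/H + S*(-½) = -2/H - S/2)
P = 3/2 (P = 1*(½) + 2*(½) = ½ + 1 = 3/2 ≈ 1.5000)
C(h, v) = 3/2 + v (C(h, v) = v + 3/2 = 3/2 + v)
(R(3, 4)*(-10))*(C(-5, 3)*8) = ((-2/4 - ½*3)*(-10))*((3/2 + 3)*8) = ((-2*¼ - 3/2)*(-10))*((9/2)*8) = ((-½ - 3/2)*(-10))*36 = -2*(-10)*36 = 20*36 = 720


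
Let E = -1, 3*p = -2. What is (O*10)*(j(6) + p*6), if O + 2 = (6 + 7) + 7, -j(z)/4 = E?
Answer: 0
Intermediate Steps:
p = -⅔ (p = (⅓)*(-2) = -⅔ ≈ -0.66667)
j(z) = 4 (j(z) = -4*(-1) = 4)
O = 18 (O = -2 + ((6 + 7) + 7) = -2 + (13 + 7) = -2 + 20 = 18)
(O*10)*(j(6) + p*6) = (18*10)*(4 - ⅔*6) = 180*(4 - 4) = 180*0 = 0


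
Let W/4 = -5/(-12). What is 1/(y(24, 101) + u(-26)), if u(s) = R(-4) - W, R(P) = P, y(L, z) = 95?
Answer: 3/268 ≈ 0.011194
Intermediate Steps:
W = 5/3 (W = 4*(-5/(-12)) = 4*(-5*(-1/12)) = 4*(5/12) = 5/3 ≈ 1.6667)
u(s) = -17/3 (u(s) = -4 - 1*5/3 = -4 - 5/3 = -17/3)
1/(y(24, 101) + u(-26)) = 1/(95 - 17/3) = 1/(268/3) = 3/268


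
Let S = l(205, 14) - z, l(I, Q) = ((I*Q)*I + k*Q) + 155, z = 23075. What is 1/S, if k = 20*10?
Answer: 1/568230 ≈ 1.7599e-6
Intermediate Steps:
k = 200
l(I, Q) = 155 + 200*Q + Q*I² (l(I, Q) = ((I*Q)*I + 200*Q) + 155 = (Q*I² + 200*Q) + 155 = (200*Q + Q*I²) + 155 = 155 + 200*Q + Q*I²)
S = 568230 (S = (155 + 200*14 + 14*205²) - 1*23075 = (155 + 2800 + 14*42025) - 23075 = (155 + 2800 + 588350) - 23075 = 591305 - 23075 = 568230)
1/S = 1/568230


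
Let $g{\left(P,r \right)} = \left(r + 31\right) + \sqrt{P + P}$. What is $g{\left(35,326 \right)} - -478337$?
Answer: $478694 + \sqrt{70} \approx 4.787 \cdot 10^{5}$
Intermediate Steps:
$g{\left(P,r \right)} = 31 + r + \sqrt{2} \sqrt{P}$ ($g{\left(P,r \right)} = \left(31 + r\right) + \sqrt{2 P} = \left(31 + r\right) + \sqrt{2} \sqrt{P} = 31 + r + \sqrt{2} \sqrt{P}$)
$g{\left(35,326 \right)} - -478337 = \left(31 + 326 + \sqrt{2} \sqrt{35}\right) - -478337 = \left(31 + 326 + \sqrt{70}\right) + 478337 = \left(357 + \sqrt{70}\right) + 478337 = 478694 + \sqrt{70}$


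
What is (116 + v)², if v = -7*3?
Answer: 9025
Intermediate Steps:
v = -21
(116 + v)² = (116 - 21)² = 95² = 9025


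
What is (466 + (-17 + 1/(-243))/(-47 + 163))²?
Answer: 10777228871161/49660209 ≈ 2.1702e+5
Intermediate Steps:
(466 + (-17 + 1/(-243))/(-47 + 163))² = (466 + (-17 - 1/243)/116)² = (466 - 4132/243*1/116)² = (466 - 1033/7047)² = (3282869/7047)² = 10777228871161/49660209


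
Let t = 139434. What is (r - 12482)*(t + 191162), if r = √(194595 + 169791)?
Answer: -4126499272 + 330596*√364386 ≈ -3.9269e+9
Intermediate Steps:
r = √364386 ≈ 603.64
(r - 12482)*(t + 191162) = (√364386 - 12482)*(139434 + 191162) = (-12482 + √364386)*330596 = -4126499272 + 330596*√364386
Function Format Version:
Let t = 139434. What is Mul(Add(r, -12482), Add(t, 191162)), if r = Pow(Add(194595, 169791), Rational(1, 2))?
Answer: Add(-4126499272, Mul(330596, Pow(364386, Rational(1, 2)))) ≈ -3.9269e+9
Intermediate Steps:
r = Pow(364386, Rational(1, 2)) ≈ 603.64
Mul(Add(r, -12482), Add(t, 191162)) = Mul(Add(Pow(364386, Rational(1, 2)), -12482), Add(139434, 191162)) = Mul(Add(-12482, Pow(364386, Rational(1, 2))), 330596) = Add(-4126499272, Mul(330596, Pow(364386, Rational(1, 2))))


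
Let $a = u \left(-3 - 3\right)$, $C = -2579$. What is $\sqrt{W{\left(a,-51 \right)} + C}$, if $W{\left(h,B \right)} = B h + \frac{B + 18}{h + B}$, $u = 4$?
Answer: $\frac{2 i \sqrt{8466}}{5} \approx 36.804 i$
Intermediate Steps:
$a = -24$ ($a = 4 \left(-3 - 3\right) = 4 \left(-6\right) = -24$)
$W{\left(h,B \right)} = B h + \frac{18 + B}{B + h}$
$\sqrt{W{\left(a,-51 \right)} + C} = \sqrt{\frac{18 - 51 - 51 \left(-24\right)^{2} - 24 \left(-51\right)^{2}}{-51 - 24} - 2579} = \sqrt{\frac{18 - 51 - 29376 - 62424}{-75} - 2579} = \sqrt{- \frac{18 - 51 - 29376 - 62424}{75} - 2579} = \sqrt{\left(- \frac{1}{75}\right) \left(-91833\right) - 2579} = \sqrt{\frac{30611}{25} - 2579} = \sqrt{- \frac{33864}{25}} = \frac{2 i \sqrt{8466}}{5}$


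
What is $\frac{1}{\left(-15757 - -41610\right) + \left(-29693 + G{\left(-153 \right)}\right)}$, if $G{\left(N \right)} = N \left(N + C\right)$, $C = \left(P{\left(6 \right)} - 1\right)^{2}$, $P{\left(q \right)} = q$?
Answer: $\frac{1}{15744} \approx 6.3516 \cdot 10^{-5}$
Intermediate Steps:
$C = 25$ ($C = \left(6 - 1\right)^{2} = 5^{2} = 25$)
$G{\left(N \right)} = N \left(25 + N\right)$ ($G{\left(N \right)} = N \left(N + 25\right) = N \left(25 + N\right)$)
$\frac{1}{\left(-15757 - -41610\right) + \left(-29693 + G{\left(-153 \right)}\right)} = \frac{1}{\left(-15757 - -41610\right) - \left(29693 + 153 \left(25 - 153\right)\right)} = \frac{1}{\left(-15757 + 41610\right) - 10109} = \frac{1}{25853 + \left(-29693 + 19584\right)} = \frac{1}{25853 - 10109} = \frac{1}{15744}$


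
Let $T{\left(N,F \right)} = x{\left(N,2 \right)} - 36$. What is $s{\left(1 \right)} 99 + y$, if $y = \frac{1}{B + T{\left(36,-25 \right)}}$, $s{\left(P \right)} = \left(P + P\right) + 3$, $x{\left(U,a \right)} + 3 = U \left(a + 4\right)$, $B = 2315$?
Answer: $\frac{1233541}{2492} \approx 495.0$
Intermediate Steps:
$x{\left(U,a \right)} = -3 + U \left(4 + a\right)$ ($x{\left(U,a \right)} = -3 + U \left(a + 4\right) = -3 + U \left(4 + a\right)$)
$s{\left(P \right)} = 3 + 2 P$ ($s{\left(P \right)} = 2 P + 3 = 3 + 2 P$)
$T{\left(N,F \right)} = -39 + 6 N$ ($T{\left(N,F \right)} = \left(-3 + 4 N + N 2\right) - 36 = \left(-3 + 4 N + 2 N\right) - 36 = \left(-3 + 6 N\right) - 36 = -39 + 6 N$)
$y = \frac{1}{2492}$ ($y = \frac{1}{2315 + \left(-39 + 6 \cdot 36\right)} = \frac{1}{2315 + \left(-39 + 216\right)} = \frac{1}{2315 + 177} = \frac{1}{2492} \approx 0.00040128$)
$s{\left(1 \right)} 99 + y = \left(3 + 2 \cdot 1\right) 99 + \frac{1}{2492} = \left(3 + 2\right) 99 + \frac{1}{2492} = 5 \cdot 99 + \frac{1}{2492} = 495 + \frac{1}{2492} = \frac{1233541}{2492}$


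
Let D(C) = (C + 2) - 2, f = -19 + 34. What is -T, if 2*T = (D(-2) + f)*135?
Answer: -1755/2 ≈ -877.50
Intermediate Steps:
f = 15
D(C) = C (D(C) = (2 + C) - 2 = C)
T = 1755/2 (T = ((-2 + 15)*135)/2 = (13*135)/2 = (1/2)*1755 = 1755/2 ≈ 877.50)
-T = -1*1755/2 = -1755/2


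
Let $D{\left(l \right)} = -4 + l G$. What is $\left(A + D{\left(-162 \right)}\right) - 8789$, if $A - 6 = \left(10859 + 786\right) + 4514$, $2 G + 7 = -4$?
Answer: $8263$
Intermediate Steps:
$G = - \frac{11}{2}$ ($G = - \frac{7}{2} + \frac{1}{2} \left(-4\right) = - \frac{7}{2} - 2 = - \frac{11}{2} \approx -5.5$)
$D{\left(l \right)} = -4 - \frac{11 l}{2}$ ($D{\left(l \right)} = -4 + l \left(- \frac{11}{2}\right) = -4 - \frac{11 l}{2}$)
$A = 16165$ ($A = 6 + \left(\left(10859 + 786\right) + 4514\right) = 6 + \left(11645 + 4514\right) = 6 + 16159 = 16165$)
$\left(A + D{\left(-162 \right)}\right) - 8789 = \left(16165 - -887\right) - 8789 = \left(16165 + \left(-4 + 891\right)\right) - 8789 = \left(16165 + 887\right) - 8789 = 17052 - 8789 = 8263$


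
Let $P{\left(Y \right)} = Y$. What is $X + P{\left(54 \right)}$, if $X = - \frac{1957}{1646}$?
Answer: $\frac{86927}{1646} \approx 52.811$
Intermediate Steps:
$X = - \frac{1957}{1646}$ ($X = \left(-1957\right) \frac{1}{1646} = - \frac{1957}{1646} \approx -1.1889$)
$X + P{\left(54 \right)} = - \frac{1957}{1646} + 54 = \frac{86927}{1646}$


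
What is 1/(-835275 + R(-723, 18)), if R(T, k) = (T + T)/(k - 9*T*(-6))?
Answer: -6504/5432628359 ≈ -1.1972e-6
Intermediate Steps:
R(T, k) = 2*T/(k + 54*T) (R(T, k) = (2*T)/(k - (-54)*T) = (2*T)/(k + 54*T) = 2*T/(k + 54*T))
1/(-835275 + R(-723, 18)) = 1/(-835275 + 2*(-723)/(18 + 54*(-723))) = 1/(-835275 + 2*(-723)/(18 - 39042)) = 1/(-835275 + 2*(-723)/(-39024)) = 1/(-835275 + 2*(-723)*(-1/39024)) = 1/(-835275 + 241/6504) = 1/(-5432628359/6504) = -6504/5432628359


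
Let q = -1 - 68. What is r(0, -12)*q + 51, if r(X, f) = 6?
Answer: -363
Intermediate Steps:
q = -69
r(0, -12)*q + 51 = 6*(-69) + 51 = -414 + 51 = -363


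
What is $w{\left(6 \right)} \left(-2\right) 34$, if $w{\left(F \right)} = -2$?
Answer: $136$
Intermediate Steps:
$w{\left(6 \right)} \left(-2\right) 34 = \left(-2\right) \left(-2\right) 34 = 4 \cdot 34 = 136$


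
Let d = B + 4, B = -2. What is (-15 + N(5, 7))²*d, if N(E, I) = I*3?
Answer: 72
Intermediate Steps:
N(E, I) = 3*I
d = 2 (d = -2 + 4 = 2)
(-15 + N(5, 7))²*d = (-15 + 3*7)²*2 = (-15 + 21)²*2 = 6²*2 = 36*2 = 72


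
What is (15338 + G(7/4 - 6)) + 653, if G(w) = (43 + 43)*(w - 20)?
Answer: 27811/2 ≈ 13906.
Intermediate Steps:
G(w) = -1720 + 86*w (G(w) = 86*(-20 + w) = -1720 + 86*w)
(15338 + G(7/4 - 6)) + 653 = (15338 + (-1720 + 86*(7/4 - 6))) + 653 = (15338 + (-1720 + 86*(-17/4))) + 653 = (15338 + (-1720 - 731/2)) + 653 = (15338 - 4171/2) + 653 = 26505/2 + 653 = 27811/2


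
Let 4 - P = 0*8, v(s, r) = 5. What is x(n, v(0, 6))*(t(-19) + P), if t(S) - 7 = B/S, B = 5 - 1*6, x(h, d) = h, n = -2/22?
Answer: -210/209 ≈ -1.0048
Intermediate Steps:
n = -1/11 (n = -2*1/22 = -1/11 ≈ -0.090909)
P = 4 (P = 4 - 0*8 = 4 - 1*0 = 4 + 0 = 4)
B = -1 (B = 5 - 6 = -1)
t(S) = 7 - 1/S
x(n, v(0, 6))*(t(-19) + P) = -((7 - 1/(-19)) + 4)/11 = -((7 - 1*(-1/19)) + 4)/11 = -((7 + 1/19) + 4)/11 = -(134/19 + 4)/11 = -1/11*210/19 = -210/209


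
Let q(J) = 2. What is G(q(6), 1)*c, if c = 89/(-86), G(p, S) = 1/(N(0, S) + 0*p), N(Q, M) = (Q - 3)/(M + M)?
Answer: 89/129 ≈ 0.68992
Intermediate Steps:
N(Q, M) = (-3 + Q)/(2*M) (N(Q, M) = (-3 + Q)/((2*M)) = (-3 + Q)*(1/(2*M)) = (-3 + Q)/(2*M))
G(p, S) = -2*S/3 (G(p, S) = 1/((-3 + 0)/(2*S) + 0*p) = 1/((1/2)*(-3)/S + 0) = 1/(-3/(2*S) + 0) = 1/(-3/(2*S)) = -2*S/3)
c = -89/86 (c = 89*(-1/86) = -89/86 ≈ -1.0349)
G(q(6), 1)*c = -2/3*1*(-89/86) = -2/3*(-89/86) = 89/129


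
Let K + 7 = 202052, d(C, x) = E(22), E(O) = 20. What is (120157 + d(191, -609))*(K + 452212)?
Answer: 78626643489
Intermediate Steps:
d(C, x) = 20
K = 202045 (K = -7 + 202052 = 202045)
(120157 + d(191, -609))*(K + 452212) = (120157 + 20)*(202045 + 452212) = 120177*654257 = 78626643489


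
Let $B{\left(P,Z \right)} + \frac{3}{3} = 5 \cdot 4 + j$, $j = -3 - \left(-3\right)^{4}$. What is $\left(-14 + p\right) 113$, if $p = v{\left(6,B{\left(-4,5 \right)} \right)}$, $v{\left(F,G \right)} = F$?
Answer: $-904$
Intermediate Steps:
$j = -84$ ($j = -3 - 81 = -84$)
$B{\left(P,Z \right)} = -65$ ($B{\left(P,Z \right)} = -1 + \left(5 \cdot 4 - 84\right) = -1 + \left(20 - 84\right) = -1 - 64 = -65$)
$p = 6$
$\left(-14 + p\right) 113 = \left(-14 + 6\right) 113 = \left(-8\right) 113 = -904$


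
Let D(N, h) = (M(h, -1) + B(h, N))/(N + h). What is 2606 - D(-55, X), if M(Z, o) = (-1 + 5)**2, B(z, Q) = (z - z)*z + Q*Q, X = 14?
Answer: 109887/41 ≈ 2680.2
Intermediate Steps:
B(z, Q) = Q**2 (B(z, Q) = 0*z + Q**2 = 0 + Q**2 = Q**2)
M(Z, o) = 16 (M(Z, o) = 4**2 = 16)
D(N, h) = (16 + N**2)/(N + h)
2606 - D(-55, X) = 2606 - (16 + (-55)**2)/(-55 + 14) = 2606 - (16 + 3025)/(-41) = 2606 - (-1)*3041/41 = 2606 - 1*(-3041/41) = 2606 + 3041/41 = 109887/41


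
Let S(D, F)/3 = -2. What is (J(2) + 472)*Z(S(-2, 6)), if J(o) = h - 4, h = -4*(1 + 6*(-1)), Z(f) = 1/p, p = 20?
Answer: 122/5 ≈ 24.400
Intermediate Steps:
S(D, F) = -6 (S(D, F) = 3*(-2) = -6)
Z(f) = 1/20
h = 20 (h = -4*(1 - 6) = -4*(-5) = 20)
J(o) = 16 (J(o) = 20 - 4 = 16)
(J(2) + 472)*Z(S(-2, 6)) = (16 + 472)*(1/20) = 488*(1/20) = 122/5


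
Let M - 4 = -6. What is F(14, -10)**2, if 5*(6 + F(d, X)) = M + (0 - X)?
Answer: 484/25 ≈ 19.360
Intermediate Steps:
M = -2 (M = 4 - 6 = -2)
F(d, X) = -32/5 - X/5 (F(d, X) = -6 + (-2 + (0 - X))/5 = -6 + (-2 - X)/5 = -6 + (-2/5 - X/5) = -32/5 - X/5)
F(14, -10)**2 = (-32/5 - 1/5*(-10))**2 = (-32/5 + 2)**2 = (-22/5)**2 = 484/25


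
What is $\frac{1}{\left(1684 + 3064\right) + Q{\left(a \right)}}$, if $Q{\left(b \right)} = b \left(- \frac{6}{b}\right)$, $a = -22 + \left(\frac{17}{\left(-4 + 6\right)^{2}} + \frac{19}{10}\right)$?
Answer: $\frac{1}{4742} \approx 0.00021088$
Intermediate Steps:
$a = - \frac{317}{20}$ ($a = -22 + \left(\frac{17}{2^{2}} + 19 \cdot \frac{1}{10}\right) = -22 + \left(\frac{17}{4} + \frac{19}{10}\right) = -22 + \frac{123}{20} = - \frac{317}{20} \approx -15.85$)
$Q{\left(b \right)} = -6$
$\frac{1}{\left(1684 + 3064\right) + Q{\left(a \right)}} = \frac{1}{\left(1684 + 3064\right) - 6} = \frac{1}{4748 - 6} = \frac{1}{4742}$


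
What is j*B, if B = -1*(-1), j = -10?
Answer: -10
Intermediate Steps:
B = 1
j*B = -10*1 = -10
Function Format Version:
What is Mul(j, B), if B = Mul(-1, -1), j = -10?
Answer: -10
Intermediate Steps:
B = 1
Mul(j, B) = Mul(-10, 1) = -10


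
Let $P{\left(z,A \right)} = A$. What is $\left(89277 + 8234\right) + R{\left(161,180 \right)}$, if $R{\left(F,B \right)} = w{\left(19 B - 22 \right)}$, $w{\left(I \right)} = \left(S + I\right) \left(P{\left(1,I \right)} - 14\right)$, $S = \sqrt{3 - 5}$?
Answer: $11596343 + 3384 i \sqrt{2} \approx 1.1596 \cdot 10^{7} + 4785.7 i$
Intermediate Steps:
$S = i \sqrt{2}$ ($S = \sqrt{-2} = i \sqrt{2} \approx 1.4142 i$)
$w{\left(I \right)} = \left(-14 + I\right) \left(I + i \sqrt{2}\right)$ ($w{\left(I \right)} = \left(i \sqrt{2} + I\right) \left(I - 14\right) = \left(I + i \sqrt{2}\right) \left(I - 14\right) = \left(I + i \sqrt{2}\right) \left(-14 + I\right) = \left(-14 + I\right) \left(I + i \sqrt{2}\right)$)
$R{\left(F,B \right)} = 308 + \left(-22 + 19 B\right)^{2} - 266 B - 14 i \sqrt{2} + i \sqrt{2} \left(-22 + 19 B\right)$ ($R{\left(F,B \right)} = \left(19 B - 22\right)^{2} - 14 \left(19 B - 22\right) - 14 i \sqrt{2} + i \left(19 B - 22\right) \sqrt{2} = \left(-22 + 19 B\right)^{2} - 14 \left(-22 + 19 B\right) - 14 i \sqrt{2} + i \left(-22 + 19 B\right) \sqrt{2} = \left(-22 + 19 B\right)^{2} - \left(-308 + 266 B\right) - 14 i \sqrt{2} + i \sqrt{2} \left(-22 + 19 B\right) = 308 + \left(-22 + 19 B\right)^{2} - 266 B - 14 i \sqrt{2} + i \sqrt{2} \left(-22 + 19 B\right)$)
$\left(89277 + 8234\right) + R{\left(161,180 \right)} = \left(89277 + 8234\right) + \left(792 - 198360 + 361 \cdot 180^{2} - 36 i \sqrt{2} + 19 i 180 \sqrt{2}\right) = 97511 + \left(792 - 198360 + 361 \cdot 32400 - 36 i \sqrt{2} + 3420 i \sqrt{2}\right) = 97511 + \left(792 - 198360 + 11696400 - 36 i \sqrt{2} + 3420 i \sqrt{2}\right) = 97511 + \left(11498832 + 3384 i \sqrt{2}\right) = 11596343 + 3384 i \sqrt{2}$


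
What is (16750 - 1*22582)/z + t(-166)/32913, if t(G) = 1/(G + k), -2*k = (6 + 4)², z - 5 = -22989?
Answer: 5182609759/20424754584 ≈ 0.25374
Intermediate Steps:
z = -22984 (z = 5 - 22989 = -22984)
k = -50 (k = -(6 + 4)²/2 = -½*10² = -½*100 = -50)
t(G) = 1/(-50 + G) (t(G) = 1/(G - 50) = 1/(-50 + G))
(16750 - 1*22582)/z + t(-166)/32913 = (16750 - 1*22582)/(-22984) + 1/(-50 - 166*32913) = (16750 - 22582)*(-1/22984) + (1/32913)/(-216) = -5832*(-1/22984) - 1/216*1/32913 = 729/2873 - 1/7109208 = 5182609759/20424754584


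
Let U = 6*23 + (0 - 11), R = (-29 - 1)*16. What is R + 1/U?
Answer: -60959/127 ≈ -479.99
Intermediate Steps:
R = -480 (R = -30*16 = -480)
U = 127 (U = 138 - 11 = 127)
R + 1/U = -480 + 1/127 = -60959/127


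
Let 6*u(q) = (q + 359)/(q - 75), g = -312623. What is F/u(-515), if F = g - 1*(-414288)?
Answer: 29991175/13 ≈ 2.3070e+6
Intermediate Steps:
u(q) = (359 + q)/(6*(-75 + q)) (u(q) = ((q + 359)/(q - 75))/6 = ((359 + q)/(-75 + q))/6 = (359 + q)/(6*(-75 + q)))
F = 101665 (F = -312623 - 1*(-414288) = -312623 + 414288 = 101665)
F/u(-515) = 101665/(((359 - 515)/(6*(-75 - 515)))) = 101665/(((1/6)*(-156)/(-590))) = 101665/(((1/6)*(-1/590)*(-156))) = 101665/(13/295) = 101665*(295/13) = 29991175/13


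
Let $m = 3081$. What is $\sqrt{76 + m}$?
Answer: $\sqrt{3157} \approx 56.187$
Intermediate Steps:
$\sqrt{76 + m} = \sqrt{76 + 3081} = \sqrt{3157}$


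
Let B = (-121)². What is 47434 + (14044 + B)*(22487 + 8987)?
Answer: 902879124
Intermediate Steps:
B = 14641
47434 + (14044 + B)*(22487 + 8987) = 47434 + (14044 + 14641)*(22487 + 8987) = 47434 + 28685*31474 = 47434 + 902831690 = 902879124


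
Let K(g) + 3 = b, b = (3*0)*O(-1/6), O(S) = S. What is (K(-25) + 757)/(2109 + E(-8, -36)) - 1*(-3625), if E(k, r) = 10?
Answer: 590933/163 ≈ 3625.4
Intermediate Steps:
b = 0 (b = (3*0)*(-1/6) = 0*(-1*1/6) = 0*(-1/6) = 0)
K(g) = -3 (K(g) = -3 + 0 = -3)
(K(-25) + 757)/(2109 + E(-8, -36)) - 1*(-3625) = (-3 + 757)/(2109 + 10) - 1*(-3625) = 754/2119 + 3625 = 754*(1/2119) + 3625 = 58/163 + 3625 = 590933/163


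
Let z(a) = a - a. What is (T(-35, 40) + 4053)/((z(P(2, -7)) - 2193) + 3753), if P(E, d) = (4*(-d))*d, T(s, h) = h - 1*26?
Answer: 4067/1560 ≈ 2.6071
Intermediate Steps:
T(s, h) = -26 + h (T(s, h) = h - 26 = -26 + h)
P(E, d) = -4*d**2 (P(E, d) = (-4*d)*d = -4*d**2)
z(a) = 0
(T(-35, 40) + 4053)/((z(P(2, -7)) - 2193) + 3753) = ((-26 + 40) + 4053)/((0 - 2193) + 3753) = (14 + 4053)/(-2193 + 3753) = 4067/1560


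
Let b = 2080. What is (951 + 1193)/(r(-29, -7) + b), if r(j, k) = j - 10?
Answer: 2144/2041 ≈ 1.0505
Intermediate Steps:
r(j, k) = -10 + j
(951 + 1193)/(r(-29, -7) + b) = (951 + 1193)/((-10 - 29) + 2080) = 2144/(-39 + 2080) = 2144/2041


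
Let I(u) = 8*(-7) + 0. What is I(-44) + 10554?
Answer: 10498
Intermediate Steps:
I(u) = -56 (I(u) = -56 + 0 = -56)
I(-44) + 10554 = -56 + 10554 = 10498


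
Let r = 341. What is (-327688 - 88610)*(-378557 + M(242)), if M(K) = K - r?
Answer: 157633735488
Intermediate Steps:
M(K) = -341 + K (M(K) = K - 1*341 = K - 341 = -341 + K)
(-327688 - 88610)*(-378557 + M(242)) = (-327688 - 88610)*(-378557 + (-341 + 242)) = -416298*(-378557 - 99) = -416298*(-378656) = 157633735488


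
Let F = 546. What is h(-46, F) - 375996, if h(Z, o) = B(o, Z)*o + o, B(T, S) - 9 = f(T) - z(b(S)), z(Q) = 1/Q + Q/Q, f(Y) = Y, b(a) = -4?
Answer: -145659/2 ≈ -72830.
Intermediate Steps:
z(Q) = 1 + 1/Q (z(Q) = 1/Q + 1 = 1 + 1/Q)
B(T, S) = 33/4 + T (B(T, S) = 9 + (T - (1 - 4)/(-4)) = 9 + (T - (-1)*(-3)/4) = 9 + (T - 1*¾) = 9 + (T - ¾) = 9 + (-¾ + T) = 33/4 + T)
h(Z, o) = o + o*(33/4 + o) (h(Z, o) = (33/4 + o)*o + o = o*(33/4 + o) + o = o + o*(33/4 + o))
h(-46, F) - 375996 = (¼)*546*(37 + 4*546) - 375996 = (¼)*546*(37 + 2184) - 375996 = (¼)*546*2221 - 375996 = 606333/2 - 375996 = -145659/2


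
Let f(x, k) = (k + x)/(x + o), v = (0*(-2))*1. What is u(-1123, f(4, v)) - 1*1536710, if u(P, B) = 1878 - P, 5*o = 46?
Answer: -1533709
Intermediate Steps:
o = 46/5 (o = (⅕)*46 = 46/5 ≈ 9.2000)
v = 0 (v = 0*1 = 0)
f(x, k) = (k + x)/(46/5 + x) (f(x, k) = (k + x)/(x + 46/5) = (k + x)/(46/5 + x))
u(-1123, f(4, v)) - 1*1536710 = (1878 - 1*(-1123)) - 1*1536710 = (1878 + 1123) - 1536710 = 3001 - 1536710 = -1533709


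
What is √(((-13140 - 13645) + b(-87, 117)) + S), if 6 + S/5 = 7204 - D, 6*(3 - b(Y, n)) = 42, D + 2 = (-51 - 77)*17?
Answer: √20091 ≈ 141.74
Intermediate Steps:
D = -2178 (D = -2 + (-51 - 77)*17 = -2 - 128*17 = -2 - 2176 = -2178)
b(Y, n) = -4 (b(Y, n) = 3 - ⅙*42 = 3 - 7 = -4)
S = 46880 (S = -30 + 5*(7204 - 1*(-2178)) = -30 + 5*(7204 + 2178) = -30 + 5*9382 = -30 + 46910 = 46880)
√(((-13140 - 13645) + b(-87, 117)) + S) = √(((-13140 - 13645) - 4) + 46880) = √((-26785 - 4) + 46880) = √(-26789 + 46880) = √20091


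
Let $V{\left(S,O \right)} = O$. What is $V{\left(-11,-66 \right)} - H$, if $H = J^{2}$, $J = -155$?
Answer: $-24091$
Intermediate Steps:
$H = 24025$ ($H = \left(-155\right)^{2} = 24025$)
$V{\left(-11,-66 \right)} - H = -66 - 24025 = -24091$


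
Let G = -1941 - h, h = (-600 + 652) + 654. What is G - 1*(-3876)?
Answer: 1229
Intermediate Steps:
h = 706 (h = 52 + 654 = 706)
G = -2647 (G = -1941 - 1*706 = -1941 - 706 = -2647)
G - 1*(-3876) = -2647 - 1*(-3876) = -2647 + 3876 = 1229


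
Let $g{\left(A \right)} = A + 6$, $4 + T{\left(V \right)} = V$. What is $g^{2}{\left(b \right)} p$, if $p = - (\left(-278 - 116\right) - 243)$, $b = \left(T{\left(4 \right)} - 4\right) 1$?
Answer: $2548$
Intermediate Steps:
$T{\left(V \right)} = -4 + V$
$b = -4$ ($b = \left(\left(-4 + 4\right) - 4\right) 1 = \left(0 - 4\right) 1 = \left(-4\right) 1 = -4$)
$g{\left(A \right)} = 6 + A$
$p = 637$ ($p = - (-394 - 243) = \left(-1\right) \left(-637\right) = 637$)
$g^{2}{\left(b \right)} p = \left(6 - 4\right)^{2} \cdot 637 = 2^{2} \cdot 637 = 4 \cdot 637 = 2548$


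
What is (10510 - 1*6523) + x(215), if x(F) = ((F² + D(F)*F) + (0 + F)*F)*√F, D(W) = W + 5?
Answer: 3987 + 139750*√215 ≈ 2.0531e+6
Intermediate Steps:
D(W) = 5 + W
x(F) = √F*(2*F² + F*(5 + F)) (x(F) = ((F² + (5 + F)*F) + (0 + F)*F)*√F = ((F² + F*(5 + F)) + F*F)*√F = ((F² + F*(5 + F)) + F²)*√F = (2*F² + F*(5 + F))*√F = √F*(2*F² + F*(5 + F)))
(10510 - 1*6523) + x(215) = (10510 - 1*6523) + 215^(3/2)*(5 + 3*215) = (10510 - 6523) + (215*√215)*(5 + 645) = 3987 + (215*√215)*650 = 3987 + 139750*√215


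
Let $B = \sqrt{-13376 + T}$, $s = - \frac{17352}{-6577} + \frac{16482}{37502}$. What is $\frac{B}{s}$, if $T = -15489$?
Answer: $\frac{123325327 i \sqrt{28865}}{379568409} \approx 55.201 i$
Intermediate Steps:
$s = \frac{379568409}{123325327}$ ($s = \left(-17352\right) \left(- \frac{1}{6577}\right) + 16482 \cdot \frac{1}{37502} = \frac{17352}{6577} + \frac{8241}{18751} = \frac{379568409}{123325327} \approx 3.0778$)
$B = i \sqrt{28865}$ ($B = \sqrt{-13376 - 15489} = \sqrt{-28865} = i \sqrt{28865} \approx 169.9 i$)
$\frac{B}{s} = \frac{i \sqrt{28865}}{\frac{379568409}{123325327}} = i \sqrt{28865} \cdot \frac{123325327}{379568409} = \frac{123325327 i \sqrt{28865}}{379568409}$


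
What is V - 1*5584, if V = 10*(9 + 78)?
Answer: -4714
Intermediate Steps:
V = 870 (V = 10*87 = 870)
V - 1*5584 = 870 - 1*5584 = 870 - 5584 = -4714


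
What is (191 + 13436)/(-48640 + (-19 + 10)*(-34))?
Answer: -13627/48334 ≈ -0.28193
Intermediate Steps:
(191 + 13436)/(-48640 + (-19 + 10)*(-34)) = 13627/(-48640 - 9*(-34)) = 13627/(-48640 + 306) = 13627/(-48334) = 13627*(-1/48334) = -13627/48334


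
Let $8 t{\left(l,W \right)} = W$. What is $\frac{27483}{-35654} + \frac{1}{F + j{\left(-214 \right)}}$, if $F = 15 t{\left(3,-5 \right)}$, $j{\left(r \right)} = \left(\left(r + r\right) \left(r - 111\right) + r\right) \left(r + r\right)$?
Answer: $- \frac{13069423830169}{16955107778306} \approx -0.77083$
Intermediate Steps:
$t{\left(l,W \right)} = \frac{W}{8}$
$j{\left(r \right)} = 2 r \left(r + 2 r \left(-111 + r\right)\right)$ ($j{\left(r \right)} = \left(2 r \left(-111 + r\right) + r\right) 2 r = \left(r + 2 r \left(-111 + r\right)\right) 2 r = 2 r \left(r + 2 r \left(-111 + r\right)\right)$)
$F = - \frac{75}{8}$ ($F = 15 \cdot \frac{1}{8} \left(-5\right) = 15 \left(- \frac{5}{8}\right) = - \frac{75}{8} \approx -9.375$)
$\frac{27483}{-35654} + \frac{1}{F + j{\left(-214 \right)}} = \frac{27483}{-35654} + \frac{1}{- \frac{75}{8} + \left(-214\right)^{2} \left(-442 + 4 \left(-214\right)\right)} = 27483 \left(- \frac{1}{35654}\right) + \frac{1}{- \frac{75}{8} + 45796 \left(-442 - 856\right)} = - \frac{27483}{35654} + \frac{1}{- \frac{75}{8} + 45796 \left(-1298\right)} = - \frac{27483}{35654} + \frac{1}{- \frac{75}{8} - 59443208} = - \frac{27483}{35654} + \frac{1}{- \frac{475545739}{8}} = - \frac{27483}{35654} - \frac{8}{475545739} = - \frac{13069423830169}{16955107778306}$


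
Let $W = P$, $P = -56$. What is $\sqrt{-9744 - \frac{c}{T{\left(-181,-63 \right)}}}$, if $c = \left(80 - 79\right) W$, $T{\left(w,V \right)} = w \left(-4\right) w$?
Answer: $\frac{i \sqrt{319223198}}{181} \approx 98.712 i$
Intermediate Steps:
$T{\left(w,V \right)} = - 4 w^{2}$ ($T{\left(w,V \right)} = - 4 w w = - 4 w^{2}$)
$W = -56$
$c = -56$ ($c = \left(80 - 79\right) \left(-56\right) = 1 \left(-56\right) = -56$)
$\sqrt{-9744 - \frac{c}{T{\left(-181,-63 \right)}}} = \sqrt{-9744 - - \frac{56}{\left(-4\right) \left(-181\right)^{2}}} = \sqrt{-9744 - - \frac{56}{\left(-4\right) 32761}} = \sqrt{-9744 - - \frac{56}{-131044}} = \sqrt{-9744 - \left(-56\right) \left(- \frac{1}{131044}\right)} = \sqrt{-9744 - \frac{14}{32761}} = \sqrt{- \frac{319223198}{32761}} = \frac{i \sqrt{319223198}}{181}$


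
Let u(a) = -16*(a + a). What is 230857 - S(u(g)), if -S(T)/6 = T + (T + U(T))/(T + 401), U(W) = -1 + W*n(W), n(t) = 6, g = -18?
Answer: 228947987/977 ≈ 2.3434e+5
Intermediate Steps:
u(a) = -32*a
U(W) = -1 + 6*W (U(W) = -1 + W*6 = -1 + 6*W)
S(T) = -6*T - 6*(-1 + 7*T)/(401 + T) (S(T) = -6*(T + (T + (-1 + 6*T))/(T + 401)) = -6*(T + (-1 + 7*T)/(401 + T)) = -6*T - 6*(-1 + 7*T)/(401 + T))
230857 - S(u(g)) = 230857 - 6*(1 - (-32*(-18))**2 - (-13056)*(-18))/(401 - 32*(-18)) = 230857 - 6*(1 - 1*576**2 - 408*576)/(401 + 576) = 230857 - 6*(1 - 1*331776 - 235008)/977 = 230857 - 6*(1 - 331776 - 235008)/977 = 230857 - 6*(-566783)/977 = 230857 - 1*(-3400698/977) = 230857 + 3400698/977 = 228947987/977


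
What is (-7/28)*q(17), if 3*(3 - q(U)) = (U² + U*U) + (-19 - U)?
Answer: 533/12 ≈ 44.417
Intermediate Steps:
q(U) = 28/3 - 2*U²/3 + U/3 (q(U) = 3 - ((U² + U*U) + (-19 - U))/3 = 3 - ((U² + U²) + (-19 - U))/3 = 3 - (2*U² + (-19 - U))/3 = 3 - (-19 - U + 2*U²)/3 = 3 + (19/3 - 2*U²/3 + U/3) = 28/3 - 2*U²/3 + U/3)
(-7/28)*q(17) = (-7/28)*(28/3 - ⅔*17² + (⅓)*17) = (-7*1/28)*(28/3 - ⅔*289 + 17/3) = -(28/3 - 578/3 + 17/3)/4 = -¼*(-533/3) = 533/12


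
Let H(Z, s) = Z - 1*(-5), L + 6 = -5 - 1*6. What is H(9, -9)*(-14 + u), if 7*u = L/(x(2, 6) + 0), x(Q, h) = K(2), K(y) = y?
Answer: -213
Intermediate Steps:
x(Q, h) = 2
L = -17 (L = -6 + (-5 - 1*6) = -6 + (-5 - 6) = -6 - 11 = -17)
H(Z, s) = 5 + Z (H(Z, s) = Z + 5 = 5 + Z)
u = -17/14 (u = (-17/(2 + 0))/7 = (-17/2)/7 = ((½)*(-17))/7 = (⅐)*(-17/2) = -17/14 ≈ -1.2143)
H(9, -9)*(-14 + u) = (5 + 9)*(-14 - 17/14) = 14*(-213/14) = -213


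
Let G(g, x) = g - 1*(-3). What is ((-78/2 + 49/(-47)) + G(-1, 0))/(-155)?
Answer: 1788/7285 ≈ 0.24544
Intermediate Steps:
G(g, x) = 3 + g (G(g, x) = g + 3 = 3 + g)
((-78/2 + 49/(-47)) + G(-1, 0))/(-155) = ((-78/2 + 49/(-47)) + (3 - 1))/(-155) = ((-78*½ + 49*(-1/47)) + 2)*(-1/155) = ((-39 - 49/47) + 2)*(-1/155) = (-1882/47 + 2)*(-1/155) = -1788/47*(-1/155) = 1788/7285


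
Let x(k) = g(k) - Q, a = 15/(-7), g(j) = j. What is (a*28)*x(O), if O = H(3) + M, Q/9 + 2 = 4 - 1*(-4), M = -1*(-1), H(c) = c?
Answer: 3000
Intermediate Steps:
M = 1
a = -15/7 (a = 15*(-⅐) = -15/7 ≈ -2.1429)
Q = 54 (Q = -18 + 9*(4 - 1*(-4)) = -18 + 9*(4 + 4) = -18 + 9*8 = -18 + 72 = 54)
O = 4 (O = 3 + 1 = 4)
x(k) = -54 + k (x(k) = k - 1*54 = k - 54 = -54 + k)
(a*28)*x(O) = (-15/7*28)*(-54 + 4) = -60*(-50) = 3000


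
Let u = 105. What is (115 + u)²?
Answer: 48400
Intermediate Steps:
(115 + u)² = (115 + 105)² = 220² = 48400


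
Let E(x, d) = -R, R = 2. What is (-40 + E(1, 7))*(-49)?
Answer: 2058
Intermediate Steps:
E(x, d) = -2 (E(x, d) = -1*2 = -2)
(-40 + E(1, 7))*(-49) = (-40 - 2)*(-49) = -42*(-49) = 2058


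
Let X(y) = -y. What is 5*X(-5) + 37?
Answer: 62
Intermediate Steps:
5*X(-5) + 37 = 5*(-1*(-5)) + 37 = 5*5 + 37 = 25 + 37 = 62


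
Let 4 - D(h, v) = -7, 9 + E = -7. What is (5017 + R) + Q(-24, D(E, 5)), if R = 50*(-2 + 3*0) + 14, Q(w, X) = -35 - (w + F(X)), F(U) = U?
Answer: 4909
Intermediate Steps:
E = -16 (E = -9 - 7 = -16)
D(h, v) = 11 (D(h, v) = 4 - 1*(-7) = 4 + 7 = 11)
Q(w, X) = -35 - X - w (Q(w, X) = -35 - (w + X) = -35 - (X + w) = -35 + (-X - w) = -35 - X - w)
R = -86 (R = 50*(-2 + 0) + 14 = 50*(-2) + 14 = -100 + 14 = -86)
(5017 + R) + Q(-24, D(E, 5)) = (5017 - 86) + (-35 - 1*11 - 1*(-24)) = 4931 + (-35 - 11 + 24) = 4931 - 22 = 4909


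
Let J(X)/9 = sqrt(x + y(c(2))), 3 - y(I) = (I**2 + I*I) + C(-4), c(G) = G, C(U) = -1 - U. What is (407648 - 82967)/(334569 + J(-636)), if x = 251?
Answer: 12069799721/12437377342 - 2922129*sqrt(3)/12437377342 ≈ 0.97004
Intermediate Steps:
y(I) = -2*I**2 (y(I) = 3 - ((I**2 + I*I) + (-1 - 1*(-4))) = 3 - ((I**2 + I**2) + (-1 + 4)) = 3 - (2*I**2 + 3) = 3 - (3 + 2*I**2) = 3 + (-3 - 2*I**2) = -2*I**2)
J(X) = 81*sqrt(3) (J(X) = 9*sqrt(251 - 2*2**2) = 9*sqrt(251 - 2*4) = 9*sqrt(251 - 8) = 9*sqrt(243) = 9*(9*sqrt(3)) = 81*sqrt(3))
(407648 - 82967)/(334569 + J(-636)) = (407648 - 82967)/(334569 + 81*sqrt(3)) = 324681/(334569 + 81*sqrt(3))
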